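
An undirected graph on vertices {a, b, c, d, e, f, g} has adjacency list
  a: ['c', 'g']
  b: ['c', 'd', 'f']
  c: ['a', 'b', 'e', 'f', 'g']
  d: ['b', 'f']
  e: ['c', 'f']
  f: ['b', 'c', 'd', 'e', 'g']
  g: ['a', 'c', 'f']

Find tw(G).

2

A width-2 tree decomposition is:
Bags: B1 = {c, f, g}  B2 = {b, c, f}  B3 = {a, c, g}  B4 = {c, e, f}  B5 = {b, d, f}
Tree: B1–B2, B1–B3, B1–B4, B2–B5
Every bag has size at most 3, so the width is 3 − 1 = 2 and tw(G) ≤ 2. Conversely, {b, d, f} is a clique of size 3, and the vertices of any clique must share a bag in every tree decomposition; so some bag has ≥ 3 vertices and tw(G) ≥ 2. Hence tw(G) = 2 exactly.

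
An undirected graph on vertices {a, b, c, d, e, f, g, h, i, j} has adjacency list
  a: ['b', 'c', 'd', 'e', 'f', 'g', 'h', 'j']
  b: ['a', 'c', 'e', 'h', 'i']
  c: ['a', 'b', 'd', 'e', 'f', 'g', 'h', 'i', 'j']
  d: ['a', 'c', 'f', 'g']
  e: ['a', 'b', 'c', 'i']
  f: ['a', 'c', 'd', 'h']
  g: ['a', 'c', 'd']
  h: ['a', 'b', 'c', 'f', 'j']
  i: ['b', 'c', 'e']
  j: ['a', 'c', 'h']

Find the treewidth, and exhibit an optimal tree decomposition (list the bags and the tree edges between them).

The largest bag has 4 vertices, giving width 3; this decomposition certifies tw(G) ≤ 3. For the lower bound, the 4 vertices {a, c, d, g} are pairwise adjacent, and any tree decomposition puts a clique entirely inside one bag — forcing width ≥ 3. Hence tw(G) = 3 exactly.

Treewidth 3.
Bags: B1 = {a, c, f, h}  B2 = {a, c, d, f}  B3 = {a, c, d, g}  B4 = {a, c, h, j}  B5 = {a, b, c, h}  B6 = {a, b, c, e}  B7 = {b, c, e, i}
Tree: B1–B2, B2–B3, B1–B4, B4–B5, B5–B6, B6–B7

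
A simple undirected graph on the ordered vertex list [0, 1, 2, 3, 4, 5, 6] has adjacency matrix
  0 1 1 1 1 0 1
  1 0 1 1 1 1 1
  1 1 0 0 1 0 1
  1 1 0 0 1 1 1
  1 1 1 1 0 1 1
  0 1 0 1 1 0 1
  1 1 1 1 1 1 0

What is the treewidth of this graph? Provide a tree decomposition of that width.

The largest bag has 5 vertices, giving width 4; this decomposition certifies tw(G) ≤ 4. On the other hand G contains the 5-clique {0, 1, 2, 4, 6}. A clique must lie in a single bag of any decomposition, so no decomposition can have width below 4. Hence tw(G) = 4 exactly.

Treewidth 4.
Bags: B1 = {0, 1, 3, 4, 6}  B2 = {1, 3, 4, 5, 6}  B3 = {0, 1, 2, 4, 6}
Tree: B1–B2, B1–B3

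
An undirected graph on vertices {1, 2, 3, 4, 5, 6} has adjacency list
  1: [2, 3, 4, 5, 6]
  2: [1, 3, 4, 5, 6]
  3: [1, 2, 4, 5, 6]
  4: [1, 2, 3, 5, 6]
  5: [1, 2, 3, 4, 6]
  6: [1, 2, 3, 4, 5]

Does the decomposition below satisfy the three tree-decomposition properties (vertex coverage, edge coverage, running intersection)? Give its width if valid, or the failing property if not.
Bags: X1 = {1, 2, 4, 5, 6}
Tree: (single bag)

A tree decomposition must satisfy three properties: every vertex lies in some bag; for every edge, both endpoints lie together in some bag; and for every vertex, the bags containing it form a connected subtree. Here vertex 3 appears in no bag, so the decomposition is invalid.

No — vertex 3 appears in no bag.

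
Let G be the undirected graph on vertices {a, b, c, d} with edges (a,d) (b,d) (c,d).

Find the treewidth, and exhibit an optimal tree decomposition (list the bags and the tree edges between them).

Treewidth 1.
Bags: B1 = {b, d}  B2 = {a, d}  B3 = {c, d}
Tree: B1–B2, B1–B3

The largest bag has 2 vertices, giving width 1; this decomposition certifies tw(G) ≤ 1. G has an edge, so its treewidth is at least 1. Hence tw(G) = 1 exactly.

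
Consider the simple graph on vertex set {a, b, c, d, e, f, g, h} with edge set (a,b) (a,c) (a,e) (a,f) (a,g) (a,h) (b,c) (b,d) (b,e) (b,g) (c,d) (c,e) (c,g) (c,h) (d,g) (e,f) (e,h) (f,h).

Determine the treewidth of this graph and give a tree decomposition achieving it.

Each bag holds 4 vertices, so the decomposition has width 3, which upper-bounds the treewidth. On the other hand G contains the 4-clique {a, c, e, h}. A clique must lie in a single bag of any decomposition, so no decomposition can have width below 3. Hence tw(G) = 3 exactly.

Treewidth 3.
One optimal decomposition is:
Bags: B1 = {a, b, c, g}  B2 = {a, b, c, e}  B3 = {b, c, d, g}  B4 = {a, c, e, h}  B5 = {a, e, f, h}
Tree: B1–B2, B1–B3, B2–B4, B4–B5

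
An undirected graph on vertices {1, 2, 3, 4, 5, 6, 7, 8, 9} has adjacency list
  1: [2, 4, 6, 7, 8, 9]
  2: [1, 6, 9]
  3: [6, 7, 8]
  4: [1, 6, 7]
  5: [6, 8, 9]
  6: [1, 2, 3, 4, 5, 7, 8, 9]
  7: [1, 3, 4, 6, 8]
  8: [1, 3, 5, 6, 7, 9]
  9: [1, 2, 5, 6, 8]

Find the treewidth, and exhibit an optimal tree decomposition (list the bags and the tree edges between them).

Each bag holds 4 vertices, so the decomposition has width 3, which upper-bounds the treewidth. For the lower bound, the 4 vertices {1, 6, 8, 9} are pairwise adjacent, and any tree decomposition puts a clique entirely inside one bag — forcing width ≥ 3. Combining the bounds, tw(G) = 3.

Treewidth 3.
Bags: B1 = {1, 6, 7, 8}  B2 = {1, 4, 6, 7}  B3 = {1, 6, 8, 9}  B4 = {3, 6, 7, 8}  B5 = {5, 6, 8, 9}  B6 = {1, 2, 6, 9}
Tree: B1–B2, B1–B3, B1–B4, B3–B5, B3–B6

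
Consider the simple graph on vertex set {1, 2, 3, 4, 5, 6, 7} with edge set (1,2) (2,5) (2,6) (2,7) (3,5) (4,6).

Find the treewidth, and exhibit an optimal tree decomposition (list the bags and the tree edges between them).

Every bag has size at most 2, so the width is 2 − 1 = 1 and tw(G) ≤ 1. Since G has at least one edge (e.g. 3–5), it is not an edgeless graph, so tw(G) ≥ 1. The upper and lower bounds meet at 1, so that is the treewidth.

Treewidth 1.
One such decomposition:
Bags: B1 = {3, 5}  B2 = {2, 5}  B3 = {1, 2}  B4 = {2, 6}  B5 = {2, 7}  B6 = {4, 6}
Tree: B1–B2, B2–B3, B3–B4, B4–B5, B4–B6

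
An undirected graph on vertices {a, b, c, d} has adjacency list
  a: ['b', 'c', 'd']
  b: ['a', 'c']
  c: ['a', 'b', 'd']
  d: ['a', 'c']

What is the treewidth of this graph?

A width-2 tree decomposition is:
Bags: B1 = {a, c, d}  B2 = {a, b, c}
Tree: B1–B2
Each bag holds 3 vertices, so the decomposition has width 2, which upper-bounds the treewidth. For the lower bound, the 3 vertices {a, c, d} are pairwise adjacent, and any tree decomposition puts a clique entirely inside one bag — forcing width ≥ 2. Therefore the treewidth is 2.

2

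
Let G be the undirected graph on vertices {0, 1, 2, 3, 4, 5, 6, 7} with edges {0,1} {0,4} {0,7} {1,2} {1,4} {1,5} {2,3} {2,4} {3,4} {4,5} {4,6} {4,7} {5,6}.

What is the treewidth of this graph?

A width-2 tree decomposition is:
Bags: B1 = {1, 4, 5}  B2 = {0, 1, 4}  B3 = {0, 4, 7}  B4 = {1, 2, 4}  B5 = {2, 3, 4}  B6 = {4, 5, 6}
Tree: B1–B2, B2–B3, B1–B4, B4–B5, B1–B6
The largest bag has 3 vertices, giving width 2; this decomposition certifies tw(G) ≤ 2. For the lower bound, the 3 vertices {0, 1, 4} are pairwise adjacent, and any tree decomposition puts a clique entirely inside one bag — forcing width ≥ 2. Therefore the treewidth is 2.

2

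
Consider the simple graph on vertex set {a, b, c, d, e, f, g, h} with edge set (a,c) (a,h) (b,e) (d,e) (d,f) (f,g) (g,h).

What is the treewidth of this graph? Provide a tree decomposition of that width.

Treewidth 1.
One such decomposition:
Bags: B1 = {b, e}  B2 = {d, e}  B3 = {d, f}  B4 = {f, g}  B5 = {g, h}  B6 = {a, h}  B7 = {a, c}
Tree: B1–B2, B2–B3, B3–B4, B4–B5, B5–B6, B6–B7

Every bag has size at most 2, so the width is 2 − 1 = 1 and tw(G) ≤ 1. Any graph with an edge has treewidth ≥ 1, and G has the edge b–e. The upper and lower bounds meet at 1, so that is the treewidth.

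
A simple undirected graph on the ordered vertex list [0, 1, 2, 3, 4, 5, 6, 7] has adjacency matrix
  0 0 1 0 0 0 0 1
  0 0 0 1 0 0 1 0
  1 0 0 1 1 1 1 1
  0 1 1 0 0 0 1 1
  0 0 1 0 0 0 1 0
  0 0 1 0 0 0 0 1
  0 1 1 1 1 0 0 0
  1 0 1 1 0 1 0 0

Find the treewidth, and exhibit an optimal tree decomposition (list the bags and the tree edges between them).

Treewidth 2.
Bags: B1 = {2, 3, 6}  B2 = {1, 3, 6}  B3 = {2, 3, 7}  B4 = {0, 2, 7}  B5 = {2, 4, 6}  B6 = {2, 5, 7}
Tree: B1–B2, B1–B3, B3–B4, B1–B5, B4–B6

Each bag holds 3 vertices, so the decomposition has width 2, which upper-bounds the treewidth. On the other hand G contains the 3-clique {1, 3, 6}. A clique must lie in a single bag of any decomposition, so no decomposition can have width below 2. The upper and lower bounds meet at 2, so that is the treewidth.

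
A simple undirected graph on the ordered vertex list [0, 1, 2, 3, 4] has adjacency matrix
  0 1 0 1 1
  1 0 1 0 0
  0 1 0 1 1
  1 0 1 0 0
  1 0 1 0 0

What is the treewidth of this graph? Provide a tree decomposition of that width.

Every bag has size at most 3, so the width is 3 − 1 = 2 and tw(G) ≤ 2. Since 2–3–0–4–2 is a cycle in G, G is not acyclic. Forests are exactly the graphs of treewidth ≤ 1, so tw(G) ≥ 2. Therefore the treewidth is 2.

Treewidth 2.
One optimal decomposition is:
Bags: B1 = {0, 2, 3}  B2 = {0, 2, 4}  B3 = {0, 1, 2}
Tree: B1–B2, B2–B3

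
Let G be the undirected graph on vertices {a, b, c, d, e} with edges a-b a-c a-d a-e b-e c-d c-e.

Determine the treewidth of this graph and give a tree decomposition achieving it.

Treewidth 2.
One optimal decomposition is:
Bags: B1 = {a, b, e}  B2 = {a, c, e}  B3 = {a, c, d}
Tree: B1–B2, B2–B3

The largest bag has 3 vertices, giving width 2; this decomposition certifies tw(G) ≤ 2. On the other hand G contains the 3-clique {a, c, d}. A clique must lie in a single bag of any decomposition, so no decomposition can have width below 2. Hence tw(G) = 2 exactly.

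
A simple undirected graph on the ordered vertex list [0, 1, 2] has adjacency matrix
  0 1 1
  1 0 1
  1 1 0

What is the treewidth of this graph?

2

A width-2 tree decomposition is:
Bags: B1 = {0, 1, 2}
Tree: (single bag)
With just one bag of size 3, the width is 3 − 1 = 2, so tw(G) ≤ 2. Conversely, {0, 1, 2} is a clique of size 3, and the vertices of any clique must share a bag in every tree decomposition; so some bag has ≥ 3 vertices and tw(G) ≥ 2. The upper and lower bounds meet at 2, so that is the treewidth.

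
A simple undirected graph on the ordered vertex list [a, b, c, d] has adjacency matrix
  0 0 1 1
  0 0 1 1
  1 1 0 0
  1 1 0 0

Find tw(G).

2

A width-2 tree decomposition is:
Bags: B1 = {a, b, c}  B2 = {a, b, d}
Tree: B1–B2
Each bag holds 3 vertices, so the decomposition has width 2, which upper-bounds the treewidth. For the lower bound, G contains the cycle b–c–a–d–b, so G is not a forest; only forests have treewidth ≤ 1, hence tw(G) ≥ 2. The upper and lower bounds meet at 2, so that is the treewidth.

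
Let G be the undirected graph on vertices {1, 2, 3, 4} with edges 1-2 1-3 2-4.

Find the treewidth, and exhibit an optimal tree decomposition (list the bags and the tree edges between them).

Treewidth 1.
One optimal decomposition is:
Bags: B1 = {1, 2}  B2 = {1, 3}  B3 = {2, 4}
Tree: B1–B2, B1–B3

Each bag holds 2 vertices, so the decomposition has width 1, which upper-bounds the treewidth. Since G has at least one edge (e.g. 1–2), it is not an edgeless graph, so tw(G) ≥ 1. Hence tw(G) = 1 exactly.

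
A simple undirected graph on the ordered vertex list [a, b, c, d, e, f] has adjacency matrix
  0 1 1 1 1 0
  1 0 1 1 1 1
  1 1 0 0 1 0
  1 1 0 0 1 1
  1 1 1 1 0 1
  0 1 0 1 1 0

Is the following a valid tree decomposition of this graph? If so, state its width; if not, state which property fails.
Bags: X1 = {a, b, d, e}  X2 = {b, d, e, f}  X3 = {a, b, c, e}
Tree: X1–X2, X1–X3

Vertex coverage: the bags together contain {a, b, c, d, e, f}, the full vertex set. Edge coverage: each edge of G has both endpoints in at least one bag. Running intersection: for every vertex, the bags containing it form a connected subtree. All three properties hold, so this is a valid tree decomposition of width max|bag| − 1 = 3, and hence tw(G) ≤ 3.

Yes; width 3.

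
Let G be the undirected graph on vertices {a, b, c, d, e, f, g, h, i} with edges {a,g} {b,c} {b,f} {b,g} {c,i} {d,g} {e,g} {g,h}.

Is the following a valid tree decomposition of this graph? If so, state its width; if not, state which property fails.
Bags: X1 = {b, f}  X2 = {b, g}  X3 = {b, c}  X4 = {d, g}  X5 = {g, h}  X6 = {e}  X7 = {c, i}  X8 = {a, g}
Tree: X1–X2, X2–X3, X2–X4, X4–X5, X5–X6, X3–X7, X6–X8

No — edge (g,e) lies in no bag.

A tree decomposition must satisfy three properties: every vertex lies in some bag; for every edge, both endpoints lie together in some bag; and for every vertex, the bags containing it form a connected subtree. Here edge (g,e) lies in no bag, so the decomposition is invalid.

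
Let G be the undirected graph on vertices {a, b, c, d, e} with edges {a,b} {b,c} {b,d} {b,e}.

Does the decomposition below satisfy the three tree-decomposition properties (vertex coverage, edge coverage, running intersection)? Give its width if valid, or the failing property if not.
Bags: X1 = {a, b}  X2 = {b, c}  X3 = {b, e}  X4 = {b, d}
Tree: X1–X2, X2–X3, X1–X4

Yes; width 1.

Vertex coverage: the bags together contain {a, b, c, d, e}, the full vertex set. Edge coverage: each edge of G has both endpoints in at least one bag. Running intersection: for every vertex, the bags containing it form a connected subtree. All three properties hold, so this is a valid tree decomposition of width max|bag| − 1 = 1, and hence tw(G) ≤ 1.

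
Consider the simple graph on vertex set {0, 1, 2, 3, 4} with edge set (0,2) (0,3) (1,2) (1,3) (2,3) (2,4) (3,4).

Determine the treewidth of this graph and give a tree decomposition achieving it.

Treewidth 2.
Bags: B1 = {0, 2, 3}  B2 = {2, 3, 4}  B3 = {1, 2, 3}
Tree: B1–B2, B1–B3

Every bag has size at most 3, so the width is 3 − 1 = 2 and tw(G) ≤ 2. Conversely, {0, 2, 3} is a clique of size 3, and the vertices of any clique must share a bag in every tree decomposition; so some bag has ≥ 3 vertices and tw(G) ≥ 2. Hence tw(G) = 2 exactly.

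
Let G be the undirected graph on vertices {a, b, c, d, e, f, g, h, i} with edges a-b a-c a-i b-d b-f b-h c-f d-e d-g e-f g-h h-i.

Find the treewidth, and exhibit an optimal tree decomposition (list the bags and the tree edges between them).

Treewidth 3.
Bags: B1 = {a, g, h, i}  B2 = {a, b, g, h}  B3 = {a, b, d, g}  B4 = {a, b, c, d}  B5 = {b, c, d, f}  B6 = {c, d, e, f}
Tree: B1–B2, B2–B3, B3–B4, B4–B5, B5–B6

Each bag holds 4 vertices, so the decomposition has width 3, which upper-bounds the treewidth. For the lower bound: the 4 vertex sets {g,h,i}, {a}, {b}, {c,d,e,f} are disjoint, each induces a connected subgraph, and every pair is joined by at least one edge of G. Contracting each set to a single vertex therefore yields K_{4} as a minor, and since treewidth is minor-monotone, tw(G) ≥ tw(K_{4}) = 3. Hence tw(G) = 3 exactly.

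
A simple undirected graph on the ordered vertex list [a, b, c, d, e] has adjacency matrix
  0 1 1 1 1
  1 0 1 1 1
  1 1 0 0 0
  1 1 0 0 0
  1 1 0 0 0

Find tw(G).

2

A width-2 tree decomposition is:
Bags: B1 = {a, b, c}  B2 = {a, b, e}  B3 = {a, b, d}
Tree: B1–B2, B1–B3
Each bag holds 3 vertices, so the decomposition has width 2, which upper-bounds the treewidth. On the other hand G contains the 3-clique {a, b, d}. A clique must lie in a single bag of any decomposition, so no decomposition can have width below 2. Hence tw(G) = 2 exactly.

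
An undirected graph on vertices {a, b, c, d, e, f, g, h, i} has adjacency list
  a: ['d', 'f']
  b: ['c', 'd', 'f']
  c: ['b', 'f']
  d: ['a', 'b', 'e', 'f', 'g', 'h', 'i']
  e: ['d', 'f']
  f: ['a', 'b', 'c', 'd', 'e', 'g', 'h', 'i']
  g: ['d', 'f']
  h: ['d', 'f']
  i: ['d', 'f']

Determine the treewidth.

2

A width-2 tree decomposition is:
Bags: B1 = {b, c, f}  B2 = {b, d, f}  B3 = {d, f, g}  B4 = {a, d, f}  B5 = {d, e, f}  B6 = {d, f, i}  B7 = {d, f, h}
Tree: B1–B2, B2–B3, B2–B4, B3–B5, B5–B6, B2–B7
The largest bag has 3 vertices, giving width 2; this decomposition certifies tw(G) ≤ 2. Conversely, {d, f, g} is a clique of size 3, and the vertices of any clique must share a bag in every tree decomposition; so some bag has ≥ 3 vertices and tw(G) ≥ 2. Combining the bounds, tw(G) = 2.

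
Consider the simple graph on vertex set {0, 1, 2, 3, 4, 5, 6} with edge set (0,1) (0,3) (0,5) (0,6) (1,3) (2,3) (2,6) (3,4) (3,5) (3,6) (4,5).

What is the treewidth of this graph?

2

A width-2 tree decomposition is:
Bags: B1 = {0, 3, 5}  B2 = {0, 3, 6}  B3 = {2, 3, 6}  B4 = {0, 1, 3}  B5 = {3, 4, 5}
Tree: B1–B2, B2–B3, B1–B4, B1–B5
The largest bag has 3 vertices, giving width 2; this decomposition certifies tw(G) ≤ 2. For the lower bound, the 3 vertices {0, 1, 3} are pairwise adjacent, and any tree decomposition puts a clique entirely inside one bag — forcing width ≥ 2. Therefore the treewidth is 2.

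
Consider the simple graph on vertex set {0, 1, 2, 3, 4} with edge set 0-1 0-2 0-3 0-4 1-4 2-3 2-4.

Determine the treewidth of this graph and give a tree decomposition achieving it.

Treewidth 2.
One optimal decomposition is:
Bags: B1 = {0, 2, 4}  B2 = {0, 2, 3}  B3 = {0, 1, 4}
Tree: B1–B2, B1–B3

Every bag has size at most 3, so the width is 3 − 1 = 2 and tw(G) ≤ 2. For the lower bound, the 3 vertices {0, 1, 4} are pairwise adjacent, and any tree decomposition puts a clique entirely inside one bag — forcing width ≥ 2. Combining the bounds, tw(G) = 2.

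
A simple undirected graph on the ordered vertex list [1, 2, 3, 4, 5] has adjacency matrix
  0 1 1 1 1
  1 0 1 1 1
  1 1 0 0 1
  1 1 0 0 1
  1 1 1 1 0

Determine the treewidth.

A width-3 tree decomposition is:
Bags: B1 = {1, 2, 3, 5}  B2 = {1, 2, 4, 5}
Tree: B1–B2
Each bag holds 4 vertices, so the decomposition has width 3, which upper-bounds the treewidth. Conversely, {1, 2, 3, 5} is a clique of size 4, and the vertices of any clique must share a bag in every tree decomposition; so some bag has ≥ 4 vertices and tw(G) ≥ 3. The upper and lower bounds meet at 3, so that is the treewidth.

3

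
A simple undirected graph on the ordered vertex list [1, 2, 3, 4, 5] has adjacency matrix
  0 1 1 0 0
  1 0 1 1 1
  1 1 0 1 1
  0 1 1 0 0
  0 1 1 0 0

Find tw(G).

A width-2 tree decomposition is:
Bags: B1 = {2, 3, 5}  B2 = {1, 2, 3}  B3 = {2, 3, 4}
Tree: B1–B2, B2–B3
Every bag has size at most 3, so the width is 3 − 1 = 2 and tw(G) ≤ 2. On the other hand G contains the 3-clique {1, 2, 3}. A clique must lie in a single bag of any decomposition, so no decomposition can have width below 2. Therefore the treewidth is 2.

2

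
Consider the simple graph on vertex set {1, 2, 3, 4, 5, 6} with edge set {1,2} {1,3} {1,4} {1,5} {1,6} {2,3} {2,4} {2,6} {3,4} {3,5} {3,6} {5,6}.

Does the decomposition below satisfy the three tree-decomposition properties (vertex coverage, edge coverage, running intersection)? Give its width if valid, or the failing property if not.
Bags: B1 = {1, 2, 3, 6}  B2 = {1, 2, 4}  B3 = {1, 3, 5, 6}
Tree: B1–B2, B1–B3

No — edge (3,4) lies in no bag.

A tree decomposition must satisfy three properties: every vertex lies in some bag; for every edge, both endpoints lie together in some bag; and for every vertex, the bags containing it form a connected subtree. Here edge (3,4) lies in no bag, so the decomposition is invalid.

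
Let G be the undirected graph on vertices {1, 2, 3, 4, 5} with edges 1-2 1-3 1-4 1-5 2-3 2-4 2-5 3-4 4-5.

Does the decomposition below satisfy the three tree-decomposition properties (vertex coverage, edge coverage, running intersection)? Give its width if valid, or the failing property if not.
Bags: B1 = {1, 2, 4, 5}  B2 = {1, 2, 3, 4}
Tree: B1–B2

Vertex coverage: the bags together contain {1, 2, 3, 4, 5}, the full vertex set. Edge coverage: each edge of G has both endpoints in at least one bag. Running intersection: for every vertex, the bags containing it form a connected subtree. All three properties hold, so this is a valid tree decomposition of width max|bag| − 1 = 3, and hence tw(G) ≤ 3.

Yes; width 3.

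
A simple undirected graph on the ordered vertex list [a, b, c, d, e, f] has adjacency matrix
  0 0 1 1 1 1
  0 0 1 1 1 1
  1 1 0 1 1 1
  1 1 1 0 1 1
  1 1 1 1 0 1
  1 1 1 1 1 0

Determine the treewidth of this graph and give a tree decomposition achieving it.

Treewidth 4.
Bags: B1 = {b, c, d, e, f}  B2 = {a, c, d, e, f}
Tree: B1–B2

Each bag holds 5 vertices, so the decomposition has width 4, which upper-bounds the treewidth. For the lower bound, the 5 vertices {a, c, d, e, f} are pairwise adjacent, and any tree decomposition puts a clique entirely inside one bag — forcing width ≥ 4. The upper and lower bounds meet at 4, so that is the treewidth.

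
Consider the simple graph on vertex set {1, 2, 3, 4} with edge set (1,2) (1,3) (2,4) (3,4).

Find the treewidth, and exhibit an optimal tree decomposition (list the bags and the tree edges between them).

Treewidth 2.
One such decomposition:
Bags: B1 = {1, 2, 4}  B2 = {1, 3, 4}
Tree: B1–B2

Each bag holds 3 vertices, so the decomposition has width 2, which upper-bounds the treewidth. The edges 4–2–1–3–4 form a cycle, so G is not a tree and its treewidth is at least 2. The upper and lower bounds meet at 2, so that is the treewidth.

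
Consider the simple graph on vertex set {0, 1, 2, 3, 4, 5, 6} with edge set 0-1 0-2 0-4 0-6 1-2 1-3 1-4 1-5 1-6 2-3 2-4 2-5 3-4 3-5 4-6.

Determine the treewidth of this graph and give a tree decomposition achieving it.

Each bag holds 4 vertices, so the decomposition has width 3, which upper-bounds the treewidth. Conversely, {0, 1, 2, 4} is a clique of size 4, and the vertices of any clique must share a bag in every tree decomposition; so some bag has ≥ 4 vertices and tw(G) ≥ 3. The upper and lower bounds meet at 3, so that is the treewidth.

Treewidth 3.
One such decomposition:
Bags: B1 = {0, 1, 2, 4}  B2 = {1, 2, 3, 4}  B3 = {1, 2, 3, 5}  B4 = {0, 1, 4, 6}
Tree: B1–B2, B2–B3, B1–B4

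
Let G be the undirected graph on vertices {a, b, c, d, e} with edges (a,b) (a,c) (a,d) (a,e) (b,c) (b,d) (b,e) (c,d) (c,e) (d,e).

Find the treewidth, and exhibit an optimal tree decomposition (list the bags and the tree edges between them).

A single bag containing all 5 vertices is trivially a valid decomposition of width 4. Conversely, {a, b, c, d, e} is a clique of size 5, and the vertices of any clique must share a bag in every tree decomposition; so some bag has ≥ 5 vertices and tw(G) ≥ 4. The upper and lower bounds meet at 4, so that is the treewidth.

Treewidth 4.
Bags: B1 = {a, b, c, d, e}
Tree: (single bag)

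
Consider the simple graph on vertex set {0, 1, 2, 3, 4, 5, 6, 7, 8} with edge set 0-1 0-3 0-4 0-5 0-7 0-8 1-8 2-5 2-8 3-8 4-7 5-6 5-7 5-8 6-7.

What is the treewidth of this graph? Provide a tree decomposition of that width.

Treewidth 2.
Bags: B1 = {0, 5, 8}  B2 = {0, 3, 8}  B3 = {2, 5, 8}  B4 = {0, 5, 7}  B5 = {5, 6, 7}  B6 = {0, 1, 8}  B7 = {0, 4, 7}
Tree: B1–B2, B1–B3, B1–B4, B4–B5, B1–B6, B4–B7

Every bag has size at most 3, so the width is 3 − 1 = 2 and tw(G) ≤ 2. On the other hand G contains the 3-clique {0, 1, 8}. A clique must lie in a single bag of any decomposition, so no decomposition can have width below 2. Hence tw(G) = 2 exactly.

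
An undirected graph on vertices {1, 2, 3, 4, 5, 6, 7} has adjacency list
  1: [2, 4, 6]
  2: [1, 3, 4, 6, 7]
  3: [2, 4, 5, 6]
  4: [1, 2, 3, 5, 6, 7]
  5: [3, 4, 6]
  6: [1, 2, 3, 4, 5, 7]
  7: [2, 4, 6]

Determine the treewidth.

3

A width-3 tree decomposition is:
Bags: B1 = {3, 4, 5, 6}  B2 = {2, 3, 4, 6}  B3 = {1, 2, 4, 6}  B4 = {2, 4, 6, 7}
Tree: B1–B2, B2–B3, B2–B4
Every bag has size at most 4, so the width is 4 − 1 = 3 and tw(G) ≤ 3. On the other hand G contains the 4-clique {1, 2, 4, 6}. A clique must lie in a single bag of any decomposition, so no decomposition can have width below 3. Hence tw(G) = 3 exactly.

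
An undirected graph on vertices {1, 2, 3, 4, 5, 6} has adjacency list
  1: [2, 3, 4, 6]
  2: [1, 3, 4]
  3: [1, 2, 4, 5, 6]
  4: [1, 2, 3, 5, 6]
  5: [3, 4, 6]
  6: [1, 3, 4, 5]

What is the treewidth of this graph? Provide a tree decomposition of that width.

Treewidth 3.
One optimal decomposition is:
Bags: B1 = {3, 4, 5, 6}  B2 = {1, 3, 4, 6}  B3 = {1, 2, 3, 4}
Tree: B1–B2, B2–B3

Each bag holds 4 vertices, so the decomposition has width 3, which upper-bounds the treewidth. On the other hand G contains the 4-clique {1, 2, 3, 4}. A clique must lie in a single bag of any decomposition, so no decomposition can have width below 3. The upper and lower bounds meet at 3, so that is the treewidth.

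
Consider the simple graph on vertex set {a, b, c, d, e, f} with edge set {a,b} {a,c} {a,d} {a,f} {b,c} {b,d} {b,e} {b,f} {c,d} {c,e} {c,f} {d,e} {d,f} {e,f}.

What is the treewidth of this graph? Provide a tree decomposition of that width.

The largest bag has 5 vertices, giving width 4; this decomposition certifies tw(G) ≤ 4. For the lower bound, the 5 vertices {b, c, d, e, f} are pairwise adjacent, and any tree decomposition puts a clique entirely inside one bag — forcing width ≥ 4. The upper and lower bounds meet at 4, so that is the treewidth.

Treewidth 4.
One optimal decomposition is:
Bags: B1 = {b, c, d, e, f}  B2 = {a, b, c, d, f}
Tree: B1–B2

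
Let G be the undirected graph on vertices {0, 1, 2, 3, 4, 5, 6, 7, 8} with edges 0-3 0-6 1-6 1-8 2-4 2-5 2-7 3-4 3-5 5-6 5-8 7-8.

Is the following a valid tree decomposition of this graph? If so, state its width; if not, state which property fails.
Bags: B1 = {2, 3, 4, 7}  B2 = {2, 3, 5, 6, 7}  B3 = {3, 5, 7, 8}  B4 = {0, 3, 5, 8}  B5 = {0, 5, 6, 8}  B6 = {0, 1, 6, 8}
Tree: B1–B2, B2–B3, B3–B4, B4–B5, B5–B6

A tree decomposition must satisfy three properties: every vertex lies in some bag; for every edge, both endpoints lie together in some bag; and for every vertex, the bags containing it form a connected subtree. Here bags containing vertex 6 are not connected in the tree, so the decomposition is invalid.

No — bags containing vertex 6 are not connected in the tree.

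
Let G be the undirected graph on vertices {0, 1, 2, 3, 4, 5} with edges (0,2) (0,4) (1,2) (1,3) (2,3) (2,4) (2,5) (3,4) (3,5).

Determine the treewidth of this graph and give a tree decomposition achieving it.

Treewidth 2.
One such decomposition:
Bags: B1 = {0, 2, 4}  B2 = {2, 3, 4}  B3 = {1, 2, 3}  B4 = {2, 3, 5}
Tree: B1–B2, B2–B3, B2–B4

Each bag holds 3 vertices, so the decomposition has width 2, which upper-bounds the treewidth. For the lower bound, the 3 vertices {0, 2, 4} are pairwise adjacent, and any tree decomposition puts a clique entirely inside one bag — forcing width ≥ 2. Combining the bounds, tw(G) = 2.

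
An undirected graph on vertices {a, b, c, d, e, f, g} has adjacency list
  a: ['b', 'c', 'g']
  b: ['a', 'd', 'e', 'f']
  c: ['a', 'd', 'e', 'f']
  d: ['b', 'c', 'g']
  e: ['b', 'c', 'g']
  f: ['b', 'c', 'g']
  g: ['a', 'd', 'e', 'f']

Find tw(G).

A width-3 tree decomposition is:
Bags: B1 = {a, b, c, g}  B2 = {b, c, f, g}  B3 = {b, c, d, g}  B4 = {b, c, e, g}
Tree: B1–B2, B2–B3, B3–B4
The largest bag has 4 vertices, giving width 3; this decomposition certifies tw(G) ≤ 3. For the lower bound: the 4 vertex sets {a,g}, {b,f}, {c}, {d} are disjoint, each induces a connected subgraph, and every pair is joined by at least one edge of G. Contracting each set to a single vertex therefore yields K_{4} as a minor, and since treewidth is minor-monotone, tw(G) ≥ tw(K_{4}) = 3. Therefore the treewidth is 3.

3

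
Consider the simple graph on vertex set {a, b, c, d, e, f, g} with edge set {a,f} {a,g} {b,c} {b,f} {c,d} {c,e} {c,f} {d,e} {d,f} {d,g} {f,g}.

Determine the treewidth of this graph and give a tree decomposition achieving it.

Every bag has size at most 3, so the width is 3 − 1 = 2 and tw(G) ≤ 2. Conversely, {c, d, e} is a clique of size 3, and the vertices of any clique must share a bag in every tree decomposition; so some bag has ≥ 3 vertices and tw(G) ≥ 2. The upper and lower bounds meet at 2, so that is the treewidth.

Treewidth 2.
Bags: B1 = {c, d, f}  B2 = {c, d, e}  B3 = {b, c, f}  B4 = {d, f, g}  B5 = {a, f, g}
Tree: B1–B2, B1–B3, B1–B4, B4–B5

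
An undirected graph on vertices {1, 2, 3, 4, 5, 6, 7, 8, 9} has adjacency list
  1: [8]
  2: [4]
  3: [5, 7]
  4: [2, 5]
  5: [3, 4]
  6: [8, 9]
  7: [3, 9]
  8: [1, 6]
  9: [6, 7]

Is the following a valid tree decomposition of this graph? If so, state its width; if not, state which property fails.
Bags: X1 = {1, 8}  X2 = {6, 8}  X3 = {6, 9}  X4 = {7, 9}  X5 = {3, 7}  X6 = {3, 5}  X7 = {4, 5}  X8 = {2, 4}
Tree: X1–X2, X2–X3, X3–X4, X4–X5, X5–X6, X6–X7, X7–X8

Yes; width 1.

Vertex coverage: the bags together contain {1, 2, 3, 4, 5, 6, 7, 8, 9}, the full vertex set. Edge coverage: each edge of G has both endpoints in at least one bag. Running intersection: for every vertex, the bags containing it form a connected subtree. All three properties hold, so this is a valid tree decomposition of width max|bag| − 1 = 1, and hence tw(G) ≤ 1.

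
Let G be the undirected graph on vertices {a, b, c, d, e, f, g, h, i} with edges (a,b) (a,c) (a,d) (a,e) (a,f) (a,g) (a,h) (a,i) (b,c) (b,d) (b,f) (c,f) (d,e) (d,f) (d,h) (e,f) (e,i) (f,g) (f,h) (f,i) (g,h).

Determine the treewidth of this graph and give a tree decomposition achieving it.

Treewidth 3.
Bags: B1 = {a, d, f, h}  B2 = {a, d, e, f}  B3 = {a, e, f, i}  B4 = {a, f, g, h}  B5 = {a, b, d, f}  B6 = {a, b, c, f}
Tree: B1–B2, B2–B3, B1–B4, B1–B5, B5–B6

Every bag has size at most 4, so the width is 4 − 1 = 3 and tw(G) ≤ 3. For the lower bound, the 4 vertices {a, d, e, f} are pairwise adjacent, and any tree decomposition puts a clique entirely inside one bag — forcing width ≥ 3. Hence tw(G) = 3 exactly.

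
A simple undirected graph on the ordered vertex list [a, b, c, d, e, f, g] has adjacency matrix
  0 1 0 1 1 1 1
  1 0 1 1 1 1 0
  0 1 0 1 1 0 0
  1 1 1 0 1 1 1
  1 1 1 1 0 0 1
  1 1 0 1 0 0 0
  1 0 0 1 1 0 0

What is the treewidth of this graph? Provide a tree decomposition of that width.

Treewidth 3.
Bags: B1 = {a, b, d, e}  B2 = {a, b, d, f}  B3 = {b, c, d, e}  B4 = {a, d, e, g}
Tree: B1–B2, B1–B3, B1–B4

Every bag has size at most 4, so the width is 4 − 1 = 3 and tw(G) ≤ 3. Conversely, {a, d, e, g} is a clique of size 4, and the vertices of any clique must share a bag in every tree decomposition; so some bag has ≥ 4 vertices and tw(G) ≥ 3. Combining the bounds, tw(G) = 3.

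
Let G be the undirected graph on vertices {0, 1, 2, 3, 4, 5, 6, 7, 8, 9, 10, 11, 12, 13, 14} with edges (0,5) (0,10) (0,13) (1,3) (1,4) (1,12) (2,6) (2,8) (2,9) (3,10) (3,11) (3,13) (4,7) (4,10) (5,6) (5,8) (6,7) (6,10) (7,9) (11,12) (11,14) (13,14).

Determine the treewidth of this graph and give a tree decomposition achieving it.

Treewidth 3.
Bags: B1 = {2, 7, 8, 9}  B2 = {2, 6, 7, 8}  B3 = {5, 6, 7, 8}  B4 = {4, 5, 6, 7}  B5 = {4, 5, 6, 10}  B6 = {0, 4, 5, 10}  B7 = {0, 1, 4, 10}  B8 = {0, 1, 3, 10}  B9 = {0, 1, 3, 13}  B10 = {1, 3, 12, 13}  B11 = {3, 11, 12, 13}  B12 = {11, 12, 13, 14}
Tree: B1–B2, B2–B3, B3–B4, B4–B5, B5–B6, B6–B7, B7–B8, B8–B9, B9–B10, B10–B11, B11–B12

The largest bag has 4 vertices, giving width 3; this decomposition certifies tw(G) ≤ 3. For the lower bound: the 4 vertex sets {2,8,9}, {7}, {6}, {0,4,5,10} are disjoint, each induces a connected subgraph, and every pair is joined by at least one edge of G. Contracting each set to a single vertex therefore yields K_{4} as a minor, and since treewidth is minor-monotone, tw(G) ≥ tw(K_{4}) = 3. Hence tw(G) = 3 exactly.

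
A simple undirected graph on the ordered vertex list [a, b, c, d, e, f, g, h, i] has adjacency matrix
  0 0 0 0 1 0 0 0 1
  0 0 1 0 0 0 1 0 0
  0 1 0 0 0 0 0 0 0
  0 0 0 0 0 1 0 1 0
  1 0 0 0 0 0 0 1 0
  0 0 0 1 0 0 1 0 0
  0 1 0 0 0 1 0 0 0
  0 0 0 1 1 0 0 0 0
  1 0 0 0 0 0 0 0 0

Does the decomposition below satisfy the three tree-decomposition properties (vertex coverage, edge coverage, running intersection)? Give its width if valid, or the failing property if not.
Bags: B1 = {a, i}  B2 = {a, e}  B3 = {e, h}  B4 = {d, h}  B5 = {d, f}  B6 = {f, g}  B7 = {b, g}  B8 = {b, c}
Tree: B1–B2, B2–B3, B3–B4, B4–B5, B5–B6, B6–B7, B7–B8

Vertex coverage: the bags together contain {a, b, c, d, e, f, g, h, i}, the full vertex set. Edge coverage: each edge of G has both endpoints in at least one bag. Running intersection: for every vertex, the bags containing it form a connected subtree. All three properties hold, so this is a valid tree decomposition of width max|bag| − 1 = 1, and hence tw(G) ≤ 1.

Yes; width 1.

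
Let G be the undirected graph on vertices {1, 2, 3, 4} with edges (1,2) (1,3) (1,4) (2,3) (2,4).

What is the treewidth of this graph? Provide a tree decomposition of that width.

Each bag holds 3 vertices, so the decomposition has width 2, which upper-bounds the treewidth. Conversely, {1, 2, 3} is a clique of size 3, and the vertices of any clique must share a bag in every tree decomposition; so some bag has ≥ 3 vertices and tw(G) ≥ 2. Combining the bounds, tw(G) = 2.

Treewidth 2.
One optimal decomposition is:
Bags: B1 = {1, 2, 3}  B2 = {1, 2, 4}
Tree: B1–B2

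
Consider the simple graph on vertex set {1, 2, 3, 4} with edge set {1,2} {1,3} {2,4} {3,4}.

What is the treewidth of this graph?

A width-2 tree decomposition is:
Bags: B1 = {1, 3, 4}  B2 = {1, 2, 4}
Tree: B1–B2
Every bag has size at most 3, so the width is 3 − 1 = 2 and tw(G) ≤ 2. Since 4–3–1–2–4 is a cycle in G, G is not acyclic. Forests are exactly the graphs of treewidth ≤ 1, so tw(G) ≥ 2. Therefore the treewidth is 2.

2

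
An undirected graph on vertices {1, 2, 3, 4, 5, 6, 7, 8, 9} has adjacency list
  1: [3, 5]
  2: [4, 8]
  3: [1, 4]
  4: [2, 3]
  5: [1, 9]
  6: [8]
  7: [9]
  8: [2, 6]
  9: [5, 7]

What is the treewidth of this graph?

1

A width-1 tree decomposition is:
Bags: B1 = {6, 8}  B2 = {2, 8}  B3 = {2, 4}  B4 = {3, 4}  B5 = {1, 3}  B6 = {1, 5}  B7 = {5, 9}  B8 = {7, 9}
Tree: B1–B2, B2–B3, B3–B4, B4–B5, B5–B6, B6–B7, B7–B8
The largest bag has 2 vertices, giving width 1; this decomposition certifies tw(G) ≤ 1. Any graph with an edge has treewidth ≥ 1, and G has the edge 6–8. Therefore the treewidth is 1.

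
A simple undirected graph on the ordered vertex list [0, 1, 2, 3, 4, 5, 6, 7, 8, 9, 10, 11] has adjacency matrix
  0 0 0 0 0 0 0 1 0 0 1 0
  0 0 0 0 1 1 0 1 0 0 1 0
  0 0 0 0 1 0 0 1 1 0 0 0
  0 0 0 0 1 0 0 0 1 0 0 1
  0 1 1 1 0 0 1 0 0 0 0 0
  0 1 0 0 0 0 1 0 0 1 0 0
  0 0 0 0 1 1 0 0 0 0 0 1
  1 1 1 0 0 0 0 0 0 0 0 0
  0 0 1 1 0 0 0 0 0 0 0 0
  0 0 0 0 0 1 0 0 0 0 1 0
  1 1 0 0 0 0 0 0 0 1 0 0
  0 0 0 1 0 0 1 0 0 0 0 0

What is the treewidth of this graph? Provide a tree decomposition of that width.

Treewidth 3.
Bags: B1 = {0, 7, 9, 10}  B2 = {1, 7, 9, 10}  B3 = {1, 5, 7, 9}  B4 = {1, 2, 5, 7}  B5 = {1, 2, 4, 5}  B6 = {2, 4, 5, 6}  B7 = {2, 4, 6, 8}  B8 = {3, 4, 6, 8}  B9 = {3, 6, 8, 11}
Tree: B1–B2, B2–B3, B3–B4, B4–B5, B5–B6, B6–B7, B7–B8, B8–B9

Every bag has size at most 4, so the width is 4 − 1 = 3 and tw(G) ≤ 3. For the lower bound: the 4 vertex sets {0,9,10}, {7}, {1}, {2,4,5,6} are disjoint, each induces a connected subgraph, and every pair is joined by at least one edge of G. Contracting each set to a single vertex therefore yields K_{4} as a minor, and since treewidth is minor-monotone, tw(G) ≥ tw(K_{4}) = 3. Combining the bounds, tw(G) = 3.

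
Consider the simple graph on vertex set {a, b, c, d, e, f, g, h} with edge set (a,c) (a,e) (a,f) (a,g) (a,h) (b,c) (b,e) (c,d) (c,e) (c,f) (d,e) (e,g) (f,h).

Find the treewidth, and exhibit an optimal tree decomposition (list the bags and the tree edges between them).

The largest bag has 3 vertices, giving width 2; this decomposition certifies tw(G) ≤ 2. For the lower bound, the 3 vertices {a, e, g} are pairwise adjacent, and any tree decomposition puts a clique entirely inside one bag — forcing width ≥ 2. Hence tw(G) = 2 exactly.

Treewidth 2.
One optimal decomposition is:
Bags: B1 = {b, c, e}  B2 = {a, c, e}  B3 = {c, d, e}  B4 = {a, c, f}  B5 = {a, e, g}  B6 = {a, f, h}
Tree: B1–B2, B1–B3, B2–B4, B2–B5, B4–B6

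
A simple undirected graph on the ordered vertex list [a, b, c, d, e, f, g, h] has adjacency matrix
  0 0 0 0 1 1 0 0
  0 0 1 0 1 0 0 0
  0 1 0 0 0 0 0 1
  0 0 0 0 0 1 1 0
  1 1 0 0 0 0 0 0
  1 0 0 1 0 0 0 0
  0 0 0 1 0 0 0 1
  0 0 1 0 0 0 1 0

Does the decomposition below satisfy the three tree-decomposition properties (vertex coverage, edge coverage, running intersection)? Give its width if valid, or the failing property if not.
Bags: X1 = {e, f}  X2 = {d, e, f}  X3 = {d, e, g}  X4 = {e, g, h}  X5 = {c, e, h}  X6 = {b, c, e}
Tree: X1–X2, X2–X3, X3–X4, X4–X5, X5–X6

No — vertex a appears in no bag.

A tree decomposition must satisfy three properties: every vertex lies in some bag; for every edge, both endpoints lie together in some bag; and for every vertex, the bags containing it form a connected subtree. Here vertex a appears in no bag, so the decomposition is invalid.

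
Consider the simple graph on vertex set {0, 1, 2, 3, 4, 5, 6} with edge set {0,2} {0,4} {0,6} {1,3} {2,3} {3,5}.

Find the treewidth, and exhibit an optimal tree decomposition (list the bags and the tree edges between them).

Every bag has size at most 2, so the width is 2 − 1 = 1 and tw(G) ≤ 1. Since G has at least one edge (e.g. 4–0), it is not an edgeless graph, so tw(G) ≥ 1. The upper and lower bounds meet at 1, so that is the treewidth.

Treewidth 1.
One optimal decomposition is:
Bags: B1 = {0, 4}  B2 = {0, 6}  B3 = {0, 2}  B4 = {2, 3}  B5 = {3, 5}  B6 = {1, 3}
Tree: B1–B2, B2–B3, B3–B4, B4–B5, B4–B6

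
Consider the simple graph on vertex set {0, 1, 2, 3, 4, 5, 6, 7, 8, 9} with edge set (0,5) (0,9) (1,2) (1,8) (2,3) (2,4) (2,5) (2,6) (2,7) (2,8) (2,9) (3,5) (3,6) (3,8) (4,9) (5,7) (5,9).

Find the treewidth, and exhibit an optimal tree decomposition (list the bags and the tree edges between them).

Treewidth 2.
One such decomposition:
Bags: B1 = {2, 5, 9}  B2 = {2, 4, 9}  B3 = {2, 5, 7}  B4 = {2, 3, 5}  B5 = {2, 3, 6}  B6 = {0, 5, 9}  B7 = {2, 3, 8}  B8 = {1, 2, 8}
Tree: B1–B2, B1–B3, B3–B4, B4–B5, B1–B6, B5–B7, B7–B8

Each bag holds 3 vertices, so the decomposition has width 2, which upper-bounds the treewidth. Conversely, {0, 5, 9} is a clique of size 3, and the vertices of any clique must share a bag in every tree decomposition; so some bag has ≥ 3 vertices and tw(G) ≥ 2. The upper and lower bounds meet at 2, so that is the treewidth.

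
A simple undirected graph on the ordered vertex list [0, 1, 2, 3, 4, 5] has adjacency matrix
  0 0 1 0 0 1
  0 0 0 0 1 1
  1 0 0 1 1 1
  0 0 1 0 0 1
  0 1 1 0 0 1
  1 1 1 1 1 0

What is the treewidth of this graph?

2

A width-2 tree decomposition is:
Bags: B1 = {2, 3, 5}  B2 = {2, 4, 5}  B3 = {1, 4, 5}  B4 = {0, 2, 5}
Tree: B1–B2, B2–B3, B2–B4
Each bag holds 3 vertices, so the decomposition has width 2, which upper-bounds the treewidth. Conversely, {1, 4, 5} is a clique of size 3, and the vertices of any clique must share a bag in every tree decomposition; so some bag has ≥ 3 vertices and tw(G) ≥ 2. Combining the bounds, tw(G) = 2.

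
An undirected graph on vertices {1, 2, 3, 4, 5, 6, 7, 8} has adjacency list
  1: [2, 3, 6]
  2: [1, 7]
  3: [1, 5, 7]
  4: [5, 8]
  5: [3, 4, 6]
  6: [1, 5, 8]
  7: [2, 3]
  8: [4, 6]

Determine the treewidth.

A width-2 tree decomposition is:
Bags: B1 = {1, 2, 7}  B2 = {1, 3, 7}  B3 = {1, 3, 6}  B4 = {3, 5, 6}  B5 = {5, 6, 8}  B6 = {4, 5, 8}
Tree: B1–B2, B2–B3, B3–B4, B4–B5, B5–B6
Every bag has size at most 3, so the width is 3 − 1 = 2 and tw(G) ≤ 2. For the lower bound, G contains the cycle 2–7–3–1–2, so G is not a forest; only forests have treewidth ≤ 1, hence tw(G) ≥ 2. The upper and lower bounds meet at 2, so that is the treewidth.

2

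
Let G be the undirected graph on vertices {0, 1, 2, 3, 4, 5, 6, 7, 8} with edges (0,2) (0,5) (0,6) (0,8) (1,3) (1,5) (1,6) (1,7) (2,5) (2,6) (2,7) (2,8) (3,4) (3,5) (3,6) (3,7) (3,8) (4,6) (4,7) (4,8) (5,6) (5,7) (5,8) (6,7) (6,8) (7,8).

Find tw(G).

A width-4 tree decomposition is:
Bags: B1 = {3, 5, 6, 7, 8}  B2 = {2, 5, 6, 7, 8}  B3 = {3, 4, 6, 7, 8}  B4 = {1, 3, 5, 6, 7}  B5 = {0, 2, 5, 6, 8}
Tree: B1–B2, B1–B3, B1–B4, B2–B5
The largest bag has 5 vertices, giving width 4; this decomposition certifies tw(G) ≤ 4. Conversely, {3, 4, 6, 7, 8} is a clique of size 5, and the vertices of any clique must share a bag in every tree decomposition; so some bag has ≥ 5 vertices and tw(G) ≥ 4. Hence tw(G) = 4 exactly.

4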